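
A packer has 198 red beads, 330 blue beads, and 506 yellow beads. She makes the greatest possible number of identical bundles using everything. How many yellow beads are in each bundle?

23

Number of bundles = gcd(198, 330, 506).
198 = 2 × 3^2 × 11
330 = 2 × 3 × 5 × 11
506 = 2 × 11 × 23
gcd(198, 330, 506) = 2 × 11 = 22.
yellow beads per bundle = 506 / 22 = 23.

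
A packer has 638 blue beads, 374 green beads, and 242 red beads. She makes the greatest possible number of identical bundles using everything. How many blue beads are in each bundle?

29

Number of bundles = gcd(638, 374, 242).
638 = 2 × 11 × 29
374 = 2 × 11 × 17
242 = 2 × 11^2
gcd(638, 374, 242) = 2 × 11 = 22.
blue beads per bundle = 638 / 22 = 29.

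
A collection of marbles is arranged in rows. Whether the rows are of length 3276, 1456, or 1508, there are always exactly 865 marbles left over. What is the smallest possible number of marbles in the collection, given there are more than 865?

N − 865 must be a common multiple of 3276, 1456, and 1508.
3276 = 2^2 × 3^2 × 7 × 13
1456 = 2^4 × 7 × 13
1508 = 2^2 × 13 × 29
LCM(3276, 1456, 1508) = 2^4 × 3^2 × 7 × 13 × 29 = 380016.
Smallest N > 865 is LCM + 865 = 380016 + 865 = 380881.

380881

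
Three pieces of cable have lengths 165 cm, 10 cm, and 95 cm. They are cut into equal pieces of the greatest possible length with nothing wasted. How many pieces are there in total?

54

Piece length = gcd(165, 10, 95).
165 = 3 × 5 × 11
10 = 2 × 5
95 = 5 × 19
gcd(165, 10, 95) = 5.
Total pieces = 165/5 + 10/5 + 95/5 = 33 + 2 + 19 = 54.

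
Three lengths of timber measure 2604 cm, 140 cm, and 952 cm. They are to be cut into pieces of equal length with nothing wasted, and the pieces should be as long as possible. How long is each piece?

28 cm

Each piece length must divide every original length, so the longest possible is gcd(2604, 140, 952).
2604 = 2^2 × 3 × 7 × 31
140 = 2^2 × 5 × 7
952 = 2^3 × 7 × 17
gcd(2604, 140, 952) = 2^2 × 7 = 28.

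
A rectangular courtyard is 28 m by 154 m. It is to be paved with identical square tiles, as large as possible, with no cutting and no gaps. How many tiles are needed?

Tile side = gcd(28, 154).
28 = 2^2 × 7
154 = 2 × 7 × 11
gcd(28, 154) = 2 × 7 = 14.
Tiles: (28/14) × (154/14) = 2 × 11 = 22.

22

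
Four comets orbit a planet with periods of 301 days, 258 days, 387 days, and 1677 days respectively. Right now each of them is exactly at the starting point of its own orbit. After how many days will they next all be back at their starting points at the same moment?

70434 days

The first simultaneous occurrence is after LCM of the individual periods.
301 = 7 × 43
258 = 2 × 3 × 43
387 = 3^2 × 43
1677 = 3 × 13 × 43
LCM(301, 258, 387, 1677) = 2 × 3^2 × 7 × 13 × 43 = 70434.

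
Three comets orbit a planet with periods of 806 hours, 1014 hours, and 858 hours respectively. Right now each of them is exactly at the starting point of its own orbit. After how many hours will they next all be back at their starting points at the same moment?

345774 hours

We need the least common multiple of the intervals.
806 = 2 × 13 × 31
1014 = 2 × 3 × 13^2
858 = 2 × 3 × 11 × 13
LCM(806, 1014, 858) = 2 × 3 × 11 × 13^2 × 31 = 345774.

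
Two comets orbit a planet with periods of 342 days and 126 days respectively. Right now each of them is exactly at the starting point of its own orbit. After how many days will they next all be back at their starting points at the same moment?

We need the least common multiple of the intervals.
342 = 2 × 3^2 × 19
126 = 2 × 3^2 × 7
LCM(342, 126) = 2 × 3^2 × 7 × 19 = 2394.

2394 days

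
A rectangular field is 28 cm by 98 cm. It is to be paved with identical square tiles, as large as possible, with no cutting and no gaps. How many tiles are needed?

14

Tile side = gcd(28, 98).
28 = 2^2 × 7
98 = 2 × 7^2
gcd(28, 98) = 2 × 7 = 14.
Tiles: (28/14) × (98/14) = 2 × 7 = 14.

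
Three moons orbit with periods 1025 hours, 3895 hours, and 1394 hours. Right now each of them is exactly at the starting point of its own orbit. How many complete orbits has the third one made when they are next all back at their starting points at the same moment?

All finish a whole number of cycles simultaneously at t = LCM of the periods.
1025 = 5^2 × 41
3895 = 5 × 19 × 41
1394 = 2 × 17 × 41
LCM(1025, 3895, 1394) = 2 × 5^2 × 17 × 19 × 41 = 662150.
Orbits for period 1394: 662150 / 1394 = 475.

475 orbits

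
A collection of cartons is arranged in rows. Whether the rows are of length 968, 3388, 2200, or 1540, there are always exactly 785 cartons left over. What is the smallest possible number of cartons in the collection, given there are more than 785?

170185

N − 785 must be a common multiple of 968, 3388, 2200, and 1540.
968 = 2^3 × 11^2
3388 = 2^2 × 7 × 11^2
2200 = 2^3 × 5^2 × 11
1540 = 2^2 × 5 × 7 × 11
LCM(968, 3388, 2200, 1540) = 2^3 × 5^2 × 7 × 11^2 = 169400.
Smallest N > 785 is LCM + 785 = 169400 + 785 = 170185.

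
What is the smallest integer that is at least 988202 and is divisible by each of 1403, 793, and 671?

The integer must be a common multiple of 1403, 793, and 671, so a multiple of their LCM.
1403 = 23 × 61
793 = 13 × 61
671 = 11 × 61
LCM(1403, 793, 671) = 11 × 13 × 23 × 61 = 200629.
Smallest multiple of 200629 that is ≥ 988202: ⌈988202/200629⌉ × 200629 = 5 × 200629 = 1003145.

1003145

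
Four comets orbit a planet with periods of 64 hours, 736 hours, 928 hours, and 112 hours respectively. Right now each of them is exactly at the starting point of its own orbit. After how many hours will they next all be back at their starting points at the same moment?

298816 hours

We need the least common multiple of the intervals.
64 = 2^6
736 = 2^5 × 23
928 = 2^5 × 29
112 = 2^4 × 7
LCM(64, 736, 928, 112) = 2^6 × 7 × 23 × 29 = 298816.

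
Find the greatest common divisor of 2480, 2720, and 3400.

2480 = 2^4 × 5 × 31
2720 = 2^5 × 5 × 17
3400 = 2^3 × 5^2 × 17
gcd(2480, 2720, 3400) = 2^3 × 5 = 40.

40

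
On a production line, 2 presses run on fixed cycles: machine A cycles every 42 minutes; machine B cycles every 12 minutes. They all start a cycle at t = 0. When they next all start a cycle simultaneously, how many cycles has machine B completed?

They are all back at their starting positions together after one LCM of the periods.
42 = 2 × 3 × 7
12 = 2^2 × 3
LCM(42, 12) = 2^2 × 3 × 7 = 84.
Cycles for period 12: 84 / 12 = 7.

7 cycles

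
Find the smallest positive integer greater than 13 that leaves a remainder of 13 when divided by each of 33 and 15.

N − 13 must be a common multiple of 33 and 15.
33 = 3 × 11
15 = 3 × 5
LCM(33, 15) = 3 × 5 × 11 = 165.
Smallest N > 13 is LCM + 13 = 165 + 13 = 178.

178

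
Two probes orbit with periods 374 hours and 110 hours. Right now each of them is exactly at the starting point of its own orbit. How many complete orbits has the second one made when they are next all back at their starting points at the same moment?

17 orbits

All finish a whole number of cycles simultaneously at t = LCM of the periods.
374 = 2 × 11 × 17
110 = 2 × 5 × 11
LCM(374, 110) = 2 × 5 × 11 × 17 = 1870.
Orbits for period 110: 1870 / 110 = 17.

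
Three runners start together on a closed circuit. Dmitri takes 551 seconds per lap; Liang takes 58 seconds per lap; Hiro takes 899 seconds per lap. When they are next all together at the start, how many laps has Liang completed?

589 laps

All finish a whole number of cycles simultaneously at t = LCM of the periods.
551 = 19 × 29
58 = 2 × 29
899 = 29 × 31
LCM(551, 58, 899) = 2 × 19 × 29 × 31 = 34162.
Laps for period 58: 34162 / 58 = 589.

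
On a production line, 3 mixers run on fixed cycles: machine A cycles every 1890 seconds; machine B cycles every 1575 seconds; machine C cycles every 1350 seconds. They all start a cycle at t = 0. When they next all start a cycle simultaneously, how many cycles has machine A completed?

They are all back at their starting positions together after one LCM of the periods.
1890 = 2 × 3^3 × 5 × 7
1575 = 3^2 × 5^2 × 7
1350 = 2 × 3^3 × 5^2
LCM(1890, 1575, 1350) = 2 × 3^3 × 5^2 × 7 = 9450.
Cycles for period 1890: 9450 / 1890 = 5.

5 cycles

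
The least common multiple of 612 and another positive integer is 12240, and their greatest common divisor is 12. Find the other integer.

240

gcd × lcm = product of the two integers, so the other integer is (12 × 12240) / 612 = 240.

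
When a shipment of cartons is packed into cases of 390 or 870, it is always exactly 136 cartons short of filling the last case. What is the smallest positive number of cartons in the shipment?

Being 136 short of a full case of size k means N ≡ −136 (mod k), i.e. N + 136 is a multiple of each size.
390 = 2 × 3 × 5 × 13
870 = 2 × 3 × 5 × 29
LCM(390, 870) = 2 × 3 × 5 × 13 × 29 = 11310.
Smallest positive N is 11310 − 136 = 11174.

11174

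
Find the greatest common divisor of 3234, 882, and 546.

3234 = 2 × 3 × 7^2 × 11
882 = 2 × 3^2 × 7^2
546 = 2 × 3 × 7 × 13
gcd(3234, 882, 546) = 2 × 3 × 7 = 42.

42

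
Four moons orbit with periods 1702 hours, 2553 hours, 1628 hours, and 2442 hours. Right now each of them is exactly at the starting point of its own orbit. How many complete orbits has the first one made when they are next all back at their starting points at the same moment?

66 orbits

They are all back at their starting positions together after one LCM of the periods.
1702 = 2 × 23 × 37
2553 = 3 × 23 × 37
1628 = 2^2 × 11 × 37
2442 = 2 × 3 × 11 × 37
LCM(1702, 2553, 1628, 2442) = 2^2 × 3 × 11 × 23 × 37 = 112332.
Orbits for period 1702: 112332 / 1702 = 66.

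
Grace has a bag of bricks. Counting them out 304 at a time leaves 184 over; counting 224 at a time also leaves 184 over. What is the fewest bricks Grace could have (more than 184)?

4440

N − 184 must be a common multiple of 304 and 224.
304 = 2^4 × 19
224 = 2^5 × 7
LCM(304, 224) = 2^5 × 7 × 19 = 4256.
Smallest N > 184 is LCM + 184 = 4256 + 184 = 4440.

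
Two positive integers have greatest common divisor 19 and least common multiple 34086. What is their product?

647634

For any two positive integers, gcd × lcm = product = 19 × 34086 = 647634.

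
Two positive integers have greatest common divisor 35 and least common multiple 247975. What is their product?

8679125

For any two positive integers, gcd × lcm = product = 35 × 247975 = 8679125.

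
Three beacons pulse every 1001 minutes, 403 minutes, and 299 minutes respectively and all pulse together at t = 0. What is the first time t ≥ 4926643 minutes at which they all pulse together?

4995991 minutes

Joint pulses occur at multiples of LCM(1001, 403, 299).
1001 = 7 × 11 × 13
403 = 13 × 31
299 = 13 × 23
LCM(1001, 403, 299) = 7 × 11 × 13 × 23 × 31 = 713713.
Smallest multiple of 713713 that is ≥ 4926643: ⌈4926643/713713⌉ × 713713 = 7 × 713713 = 4995991.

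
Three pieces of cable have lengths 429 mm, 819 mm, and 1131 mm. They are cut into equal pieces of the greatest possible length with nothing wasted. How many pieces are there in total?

Piece length = gcd(429, 819, 1131).
429 = 3 × 11 × 13
819 = 3^2 × 7 × 13
1131 = 3 × 13 × 29
gcd(429, 819, 1131) = 3 × 13 = 39.
Total pieces = 429/39 + 819/39 + 1131/39 = 11 + 21 + 29 = 61.

61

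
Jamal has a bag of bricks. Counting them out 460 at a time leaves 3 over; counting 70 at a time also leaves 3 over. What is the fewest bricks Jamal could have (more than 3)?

N − 3 must be a common multiple of 460 and 70.
460 = 2^2 × 5 × 23
70 = 2 × 5 × 7
LCM(460, 70) = 2^2 × 5 × 7 × 23 = 3220.
Smallest N > 3 is LCM + 3 = 3220 + 3 = 3223.

3223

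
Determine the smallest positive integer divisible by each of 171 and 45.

855

171 = 3^2 × 19
45 = 3^2 × 5
LCM(171, 45) = 3^2 × 5 × 19 = 855.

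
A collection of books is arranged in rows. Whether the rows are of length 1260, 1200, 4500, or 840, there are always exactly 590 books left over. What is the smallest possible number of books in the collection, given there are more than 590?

126590

N − 590 must be a common multiple of 1260, 1200, 4500, and 840.
1260 = 2^2 × 3^2 × 5 × 7
1200 = 2^4 × 3 × 5^2
4500 = 2^2 × 3^2 × 5^3
840 = 2^3 × 3 × 5 × 7
LCM(1260, 1200, 4500, 840) = 2^4 × 3^2 × 5^3 × 7 = 126000.
Smallest N > 590 is LCM + 590 = 126000 + 590 = 126590.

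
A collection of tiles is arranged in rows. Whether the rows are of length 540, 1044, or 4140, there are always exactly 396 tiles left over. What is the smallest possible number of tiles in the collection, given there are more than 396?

N − 396 must be a common multiple of 540, 1044, and 4140.
540 = 2^2 × 3^3 × 5
1044 = 2^2 × 3^2 × 29
4140 = 2^2 × 3^2 × 5 × 23
LCM(540, 1044, 4140) = 2^2 × 3^3 × 5 × 23 × 29 = 360180.
Smallest N > 396 is LCM + 396 = 360180 + 396 = 360576.

360576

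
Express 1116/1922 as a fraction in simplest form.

1116 = 2^2 × 3^2 × 31
1922 = 2 × 31^2
gcd(1116, 1922) = 2 × 31 = 62.
Divide numerator and denominator by 62: 1116/1922 = 18/31.

18/31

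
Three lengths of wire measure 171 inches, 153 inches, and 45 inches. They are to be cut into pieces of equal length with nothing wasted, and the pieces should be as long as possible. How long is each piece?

Each piece length must divide every original length, so the longest possible is gcd(171, 153, 45).
171 = 3^2 × 19
153 = 3^2 × 17
45 = 3^2 × 5
gcd(171, 153, 45) = 3^2 = 9.

9 inches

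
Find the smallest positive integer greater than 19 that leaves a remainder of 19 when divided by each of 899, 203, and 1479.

320962

N − 19 must be a common multiple of 899, 203, and 1479.
899 = 29 × 31
203 = 7 × 29
1479 = 3 × 17 × 29
LCM(899, 203, 1479) = 3 × 7 × 17 × 29 × 31 = 320943.
Smallest N > 19 is LCM + 19 = 320943 + 19 = 320962.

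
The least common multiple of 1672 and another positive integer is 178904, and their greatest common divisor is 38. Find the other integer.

4066

gcd × lcm = product of the two integers, so the other integer is (38 × 178904) / 1672 = 4066.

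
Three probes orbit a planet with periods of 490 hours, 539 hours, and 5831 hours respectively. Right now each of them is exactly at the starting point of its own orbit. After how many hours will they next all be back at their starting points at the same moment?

641410 hours

The first simultaneous occurrence is after LCM of the individual periods.
490 = 2 × 5 × 7^2
539 = 7^2 × 11
5831 = 7^3 × 17
LCM(490, 539, 5831) = 2 × 5 × 7^3 × 11 × 17 = 641410.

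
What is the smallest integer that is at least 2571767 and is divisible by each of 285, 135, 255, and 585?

The integer must be a common multiple of 285, 135, 255, and 585, so a multiple of their LCM.
285 = 3 × 5 × 19
135 = 3^3 × 5
255 = 3 × 5 × 17
585 = 3^2 × 5 × 13
LCM(285, 135, 255, 585) = 3^3 × 5 × 13 × 17 × 19 = 566865.
Smallest multiple of 566865 that is ≥ 2571767: ⌈2571767/566865⌉ × 566865 = 5 × 566865 = 2834325.

2834325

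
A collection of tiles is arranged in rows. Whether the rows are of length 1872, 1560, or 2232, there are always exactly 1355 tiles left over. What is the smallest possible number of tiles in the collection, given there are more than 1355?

N − 1355 must be a common multiple of 1872, 1560, and 2232.
1872 = 2^4 × 3^2 × 13
1560 = 2^3 × 3 × 5 × 13
2232 = 2^3 × 3^2 × 31
LCM(1872, 1560, 2232) = 2^4 × 3^2 × 5 × 13 × 31 = 290160.
Smallest N > 1355 is LCM + 1355 = 290160 + 1355 = 291515.

291515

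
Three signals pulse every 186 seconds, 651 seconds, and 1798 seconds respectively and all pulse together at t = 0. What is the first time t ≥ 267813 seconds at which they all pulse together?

Joint pulses occur at multiples of LCM(186, 651, 1798).
186 = 2 × 3 × 31
651 = 3 × 7 × 31
1798 = 2 × 29 × 31
LCM(186, 651, 1798) = 2 × 3 × 7 × 29 × 31 = 37758.
Smallest multiple of 37758 that is ≥ 267813: ⌈267813/37758⌉ × 37758 = 8 × 37758 = 302064.

302064 seconds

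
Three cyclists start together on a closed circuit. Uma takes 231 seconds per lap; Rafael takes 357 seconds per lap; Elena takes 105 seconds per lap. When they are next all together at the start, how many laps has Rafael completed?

55 laps

The first common completion time is the LCM of the periods.
231 = 3 × 7 × 11
357 = 3 × 7 × 17
105 = 3 × 5 × 7
LCM(231, 357, 105) = 3 × 5 × 7 × 11 × 17 = 19635.
Laps for period 357: 19635 / 357 = 55.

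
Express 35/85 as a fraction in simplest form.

35 = 5 × 7
85 = 5 × 17
gcd(35, 85) = 5.
Divide numerator and denominator by 5: 35/85 = 7/17.

7/17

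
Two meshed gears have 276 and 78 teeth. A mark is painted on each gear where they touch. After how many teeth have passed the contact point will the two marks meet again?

The first simultaneous occurrence is after LCM of the individual periods.
276 = 2^2 × 3 × 23
78 = 2 × 3 × 13
LCM(276, 78) = 2^2 × 3 × 13 × 23 = 3588.

3588 teeth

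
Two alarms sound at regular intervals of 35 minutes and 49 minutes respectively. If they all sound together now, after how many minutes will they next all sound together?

245 minutes

They coincide at every common multiple of the periods; the first is the LCM.
35 = 5 × 7
49 = 7^2
LCM(35, 49) = 5 × 7^2 = 245.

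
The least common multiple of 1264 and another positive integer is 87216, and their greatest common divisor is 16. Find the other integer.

gcd × lcm = product of the two integers, so the other integer is (16 × 87216) / 1264 = 1104.

1104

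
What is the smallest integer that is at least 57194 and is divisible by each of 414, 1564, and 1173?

The integer must be a common multiple of 414, 1564, and 1173, so a multiple of their LCM.
414 = 2 × 3^2 × 23
1564 = 2^2 × 17 × 23
1173 = 3 × 17 × 23
LCM(414, 1564, 1173) = 2^2 × 3^2 × 17 × 23 = 14076.
Smallest multiple of 14076 that is ≥ 57194: ⌈57194/14076⌉ × 14076 = 5 × 14076 = 70380.

70380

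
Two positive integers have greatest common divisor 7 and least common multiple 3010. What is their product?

For any two positive integers, gcd × lcm = product = 7 × 3010 = 21070.

21070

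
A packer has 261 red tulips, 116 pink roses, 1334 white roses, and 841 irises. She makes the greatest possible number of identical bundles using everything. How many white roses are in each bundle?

Number of bundles = gcd(261, 116, 1334, 841).
261 = 3^2 × 29
116 = 2^2 × 29
1334 = 2 × 23 × 29
841 = 29^2
gcd(261, 116, 1334, 841) = 29.
white roses per bundle = 1334 / 29 = 46.

46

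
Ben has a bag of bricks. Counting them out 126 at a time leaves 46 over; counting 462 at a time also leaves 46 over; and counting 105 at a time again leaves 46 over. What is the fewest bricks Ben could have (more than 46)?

6976

N − 46 must be a common multiple of 126, 462, and 105.
126 = 2 × 3^2 × 7
462 = 2 × 3 × 7 × 11
105 = 3 × 5 × 7
LCM(126, 462, 105) = 2 × 3^2 × 5 × 7 × 11 = 6930.
Smallest N > 46 is LCM + 46 = 6930 + 46 = 6976.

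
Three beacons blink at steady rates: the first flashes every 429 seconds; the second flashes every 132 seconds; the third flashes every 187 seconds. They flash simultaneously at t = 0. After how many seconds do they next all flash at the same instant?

29172 seconds

We need the least common multiple of the intervals.
429 = 3 × 11 × 13
132 = 2^2 × 3 × 11
187 = 11 × 17
LCM(429, 132, 187) = 2^2 × 3 × 11 × 13 × 17 = 29172.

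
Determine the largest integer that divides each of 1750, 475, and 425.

1750 = 2 × 5^3 × 7
475 = 5^2 × 19
425 = 5^2 × 17
gcd(1750, 475, 425) = 5^2 = 25.

25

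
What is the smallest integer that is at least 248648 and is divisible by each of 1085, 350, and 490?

The integer must be a common multiple of 1085, 350, and 490, so a multiple of their LCM.
1085 = 5 × 7 × 31
350 = 2 × 5^2 × 7
490 = 2 × 5 × 7^2
LCM(1085, 350, 490) = 2 × 5^2 × 7^2 × 31 = 75950.
Smallest multiple of 75950 that is ≥ 248648: ⌈248648/75950⌉ × 75950 = 4 × 75950 = 303800.

303800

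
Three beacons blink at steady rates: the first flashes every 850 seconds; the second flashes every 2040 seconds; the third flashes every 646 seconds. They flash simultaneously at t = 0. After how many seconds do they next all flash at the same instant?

193800 seconds

They coincide at every common multiple of the periods; the first is the LCM.
850 = 2 × 5^2 × 17
2040 = 2^3 × 3 × 5 × 17
646 = 2 × 17 × 19
LCM(850, 2040, 646) = 2^3 × 3 × 5^2 × 17 × 19 = 193800.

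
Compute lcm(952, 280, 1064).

90440

952 = 2^3 × 7 × 17
280 = 2^3 × 5 × 7
1064 = 2^3 × 7 × 19
LCM(952, 280, 1064) = 2^3 × 5 × 7 × 17 × 19 = 90440.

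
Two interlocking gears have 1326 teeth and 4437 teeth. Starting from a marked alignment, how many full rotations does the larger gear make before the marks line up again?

The first common completion time is the LCM of the periods.
1326 = 2 × 3 × 13 × 17
4437 = 3^2 × 17 × 29
LCM(1326, 4437) = 2 × 3^2 × 13 × 17 × 29 = 115362.
Rotations for period 4437: 115362 / 4437 = 26.

26 rotations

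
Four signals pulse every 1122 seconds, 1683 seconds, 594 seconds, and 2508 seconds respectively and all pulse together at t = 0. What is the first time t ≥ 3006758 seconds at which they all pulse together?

3069792 seconds

Joint pulses occur at multiples of LCM(1122, 1683, 594, 2508).
1122 = 2 × 3 × 11 × 17
1683 = 3^2 × 11 × 17
594 = 2 × 3^3 × 11
2508 = 2^2 × 3 × 11 × 19
LCM(1122, 1683, 594, 2508) = 2^2 × 3^3 × 11 × 17 × 19 = 383724.
Smallest multiple of 383724 that is ≥ 3006758: ⌈3006758/383724⌉ × 383724 = 8 × 383724 = 3069792.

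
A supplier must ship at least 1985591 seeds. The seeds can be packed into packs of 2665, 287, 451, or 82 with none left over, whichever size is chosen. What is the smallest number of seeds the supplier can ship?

The number of seeds must be a common multiple of 2665, 287, 451, and 82, so a multiple of their LCM.
2665 = 5 × 13 × 41
287 = 7 × 41
451 = 11 × 41
82 = 2 × 41
LCM(2665, 287, 451, 82) = 2 × 5 × 7 × 11 × 13 × 41 = 410410.
Smallest multiple of 410410 that is ≥ 1985591: ⌈1985591/410410⌉ × 410410 = 5 × 410410 = 2052050.

2052050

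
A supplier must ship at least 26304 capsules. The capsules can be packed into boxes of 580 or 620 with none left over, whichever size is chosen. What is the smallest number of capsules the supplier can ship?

35960

The number of capsules must be a common multiple of 580 and 620, so a multiple of their LCM.
580 = 2^2 × 5 × 29
620 = 2^2 × 5 × 31
LCM(580, 620) = 2^2 × 5 × 29 × 31 = 17980.
Smallest multiple of 17980 that is ≥ 26304: ⌈26304/17980⌉ × 17980 = 2 × 17980 = 35960.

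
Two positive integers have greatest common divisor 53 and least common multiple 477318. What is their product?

For any two positive integers, gcd × lcm = product = 53 × 477318 = 25297854.

25297854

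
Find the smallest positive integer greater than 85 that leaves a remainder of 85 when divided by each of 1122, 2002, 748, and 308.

204289

N − 85 must be a common multiple of 1122, 2002, 748, and 308.
1122 = 2 × 3 × 11 × 17
2002 = 2 × 7 × 11 × 13
748 = 2^2 × 11 × 17
308 = 2^2 × 7 × 11
LCM(1122, 2002, 748, 308) = 2^2 × 3 × 7 × 11 × 13 × 17 = 204204.
Smallest N > 85 is LCM + 85 = 204204 + 85 = 204289.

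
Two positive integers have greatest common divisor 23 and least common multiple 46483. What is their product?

For any two positive integers, gcd × lcm = product = 23 × 46483 = 1069109.

1069109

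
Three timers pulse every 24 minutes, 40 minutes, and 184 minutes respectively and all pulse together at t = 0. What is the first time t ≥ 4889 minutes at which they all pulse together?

5520 minutes

Joint pulses occur at multiples of LCM(24, 40, 184).
24 = 2^3 × 3
40 = 2^3 × 5
184 = 2^3 × 23
LCM(24, 40, 184) = 2^3 × 3 × 5 × 23 = 2760.
Smallest multiple of 2760 that is ≥ 4889: ⌈4889/2760⌉ × 2760 = 2 × 2760 = 5520.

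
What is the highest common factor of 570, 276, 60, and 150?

6

570 = 2 × 3 × 5 × 19
276 = 2^2 × 3 × 23
60 = 2^2 × 3 × 5
150 = 2 × 3 × 5^2
gcd(570, 276, 60, 150) = 2 × 3 = 6.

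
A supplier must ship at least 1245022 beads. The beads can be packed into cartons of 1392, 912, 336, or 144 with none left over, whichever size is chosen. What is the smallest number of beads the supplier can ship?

1666224

The number of beads must be a common multiple of 1392, 912, 336, and 144, so a multiple of their LCM.
1392 = 2^4 × 3 × 29
912 = 2^4 × 3 × 19
336 = 2^4 × 3 × 7
144 = 2^4 × 3^2
LCM(1392, 912, 336, 144) = 2^4 × 3^2 × 7 × 19 × 29 = 555408.
Smallest multiple of 555408 that is ≥ 1245022: ⌈1245022/555408⌉ × 555408 = 3 × 555408 = 1666224.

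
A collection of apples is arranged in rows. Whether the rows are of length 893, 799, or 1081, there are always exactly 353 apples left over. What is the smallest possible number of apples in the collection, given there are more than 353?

349516

N − 353 must be a common multiple of 893, 799, and 1081.
893 = 19 × 47
799 = 17 × 47
1081 = 23 × 47
LCM(893, 799, 1081) = 17 × 19 × 23 × 47 = 349163.
Smallest N > 353 is LCM + 353 = 349163 + 353 = 349516.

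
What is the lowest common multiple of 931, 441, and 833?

142443

931 = 7^2 × 19
441 = 3^2 × 7^2
833 = 7^2 × 17
LCM(931, 441, 833) = 3^2 × 7^2 × 17 × 19 = 142443.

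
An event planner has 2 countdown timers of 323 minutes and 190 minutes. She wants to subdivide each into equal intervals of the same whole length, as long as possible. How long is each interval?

The interval must divide each timer length; the longest such is the gcd.
323 = 17 × 19
190 = 2 × 5 × 19
gcd(323, 190) = 19.

19 minutes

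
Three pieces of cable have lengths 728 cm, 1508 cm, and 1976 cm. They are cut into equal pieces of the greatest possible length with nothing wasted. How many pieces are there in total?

81

Piece length = gcd(728, 1508, 1976).
728 = 2^3 × 7 × 13
1508 = 2^2 × 13 × 29
1976 = 2^3 × 13 × 19
gcd(728, 1508, 1976) = 2^2 × 13 = 52.
Total pieces = 728/52 + 1508/52 + 1976/52 = 14 + 29 + 38 = 81.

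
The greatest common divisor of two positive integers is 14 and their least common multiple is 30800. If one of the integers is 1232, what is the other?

350

For two integers, gcd × lcm = product, so the other is (14 × 30800) / 1232 = 431200 / 1232 = 350.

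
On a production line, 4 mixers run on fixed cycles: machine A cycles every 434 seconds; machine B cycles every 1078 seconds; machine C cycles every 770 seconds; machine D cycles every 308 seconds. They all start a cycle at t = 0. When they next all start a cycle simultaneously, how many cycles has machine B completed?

The first common completion time is the LCM of the periods.
434 = 2 × 7 × 31
1078 = 2 × 7^2 × 11
770 = 2 × 5 × 7 × 11
308 = 2^2 × 7 × 11
LCM(434, 1078, 770, 308) = 2^2 × 5 × 7^2 × 11 × 31 = 334180.
Cycles for period 1078: 334180 / 1078 = 310.

310 cycles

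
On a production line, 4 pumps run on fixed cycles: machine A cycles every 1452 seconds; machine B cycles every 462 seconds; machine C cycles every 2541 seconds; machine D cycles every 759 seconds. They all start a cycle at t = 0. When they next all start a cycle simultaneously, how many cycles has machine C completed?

The first common completion time is the LCM of the periods.
1452 = 2^2 × 3 × 11^2
462 = 2 × 3 × 7 × 11
2541 = 3 × 7 × 11^2
759 = 3 × 11 × 23
LCM(1452, 462, 2541, 759) = 2^2 × 3 × 7 × 11^2 × 23 = 233772.
Cycles for period 2541: 233772 / 2541 = 92.

92 cycles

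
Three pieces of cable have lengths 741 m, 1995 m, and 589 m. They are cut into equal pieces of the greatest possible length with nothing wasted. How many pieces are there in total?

Piece length = gcd(741, 1995, 589).
741 = 3 × 13 × 19
1995 = 3 × 5 × 7 × 19
589 = 19 × 31
gcd(741, 1995, 589) = 19.
Total pieces = 741/19 + 1995/19 + 589/19 = 39 + 105 + 31 = 175.

175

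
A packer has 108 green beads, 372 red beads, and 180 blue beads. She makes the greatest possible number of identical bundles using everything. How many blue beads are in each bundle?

Number of bundles = gcd(108, 372, 180).
108 = 2^2 × 3^3
372 = 2^2 × 3 × 31
180 = 2^2 × 3^2 × 5
gcd(108, 372, 180) = 2^2 × 3 = 12.
blue beads per bundle = 180 / 12 = 15.

15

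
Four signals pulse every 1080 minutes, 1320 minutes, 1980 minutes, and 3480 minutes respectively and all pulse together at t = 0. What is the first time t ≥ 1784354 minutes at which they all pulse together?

2067120 minutes

Joint pulses occur at multiples of LCM(1080, 1320, 1980, 3480).
1080 = 2^3 × 3^3 × 5
1320 = 2^3 × 3 × 5 × 11
1980 = 2^2 × 3^2 × 5 × 11
3480 = 2^3 × 3 × 5 × 29
LCM(1080, 1320, 1980, 3480) = 2^3 × 3^3 × 5 × 11 × 29 = 344520.
Smallest multiple of 344520 that is ≥ 1784354: ⌈1784354/344520⌉ × 344520 = 6 × 344520 = 2067120.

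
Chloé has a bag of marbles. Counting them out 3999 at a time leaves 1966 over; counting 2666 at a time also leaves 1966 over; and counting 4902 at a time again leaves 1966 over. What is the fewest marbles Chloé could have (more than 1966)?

N − 1966 must be a common multiple of 3999, 2666, and 4902.
3999 = 3 × 31 × 43
2666 = 2 × 31 × 43
4902 = 2 × 3 × 19 × 43
LCM(3999, 2666, 4902) = 2 × 3 × 19 × 31 × 43 = 151962.
Smallest N > 1966 is LCM + 1966 = 151962 + 1966 = 153928.

153928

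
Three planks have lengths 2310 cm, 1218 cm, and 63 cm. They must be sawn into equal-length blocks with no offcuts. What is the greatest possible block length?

This is the greatest common divisor of 2310, 1218, and 63.
2310 = 2 × 3 × 5 × 7 × 11
1218 = 2 × 3 × 7 × 29
63 = 3^2 × 7
gcd(2310, 1218, 63) = 3 × 7 = 21.

21 cm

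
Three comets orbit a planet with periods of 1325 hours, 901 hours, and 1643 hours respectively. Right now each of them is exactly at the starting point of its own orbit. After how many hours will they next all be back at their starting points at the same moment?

698275 hours

They coincide at every common multiple of the periods; the first is the LCM.
1325 = 5^2 × 53
901 = 17 × 53
1643 = 31 × 53
LCM(1325, 901, 1643) = 5^2 × 17 × 31 × 53 = 698275.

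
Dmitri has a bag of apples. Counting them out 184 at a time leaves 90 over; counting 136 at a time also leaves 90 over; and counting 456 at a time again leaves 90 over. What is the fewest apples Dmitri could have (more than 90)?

N − 90 must be a common multiple of 184, 136, and 456.
184 = 2^3 × 23
136 = 2^3 × 17
456 = 2^3 × 3 × 19
LCM(184, 136, 456) = 2^3 × 3 × 17 × 19 × 23 = 178296.
Smallest N > 90 is LCM + 90 = 178296 + 90 = 178386.

178386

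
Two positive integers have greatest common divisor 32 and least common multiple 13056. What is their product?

417792

For any two positive integers, gcd × lcm = product = 32 × 13056 = 417792.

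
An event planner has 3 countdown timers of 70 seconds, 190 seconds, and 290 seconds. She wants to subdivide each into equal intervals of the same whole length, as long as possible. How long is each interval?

10 seconds

The interval must divide each timer length; the longest such is the gcd.
70 = 2 × 5 × 7
190 = 2 × 5 × 19
290 = 2 × 5 × 29
gcd(70, 190, 290) = 2 × 5 = 10.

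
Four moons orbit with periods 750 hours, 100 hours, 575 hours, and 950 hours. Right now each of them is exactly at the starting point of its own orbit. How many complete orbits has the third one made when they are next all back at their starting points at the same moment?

1140 orbits

All finish a whole number of cycles simultaneously at t = LCM of the periods.
750 = 2 × 3 × 5^3
100 = 2^2 × 5^2
575 = 5^2 × 23
950 = 2 × 5^2 × 19
LCM(750, 100, 575, 950) = 2^2 × 3 × 5^3 × 19 × 23 = 655500.
Orbits for period 575: 655500 / 575 = 1140.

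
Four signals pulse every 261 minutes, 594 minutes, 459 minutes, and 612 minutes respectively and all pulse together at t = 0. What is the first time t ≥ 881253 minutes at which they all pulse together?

1171368 minutes

Joint pulses occur at multiples of LCM(261, 594, 459, 612).
261 = 3^2 × 29
594 = 2 × 3^3 × 11
459 = 3^3 × 17
612 = 2^2 × 3^2 × 17
LCM(261, 594, 459, 612) = 2^2 × 3^3 × 11 × 17 × 29 = 585684.
Smallest multiple of 585684 that is ≥ 881253: ⌈881253/585684⌉ × 585684 = 2 × 585684 = 1171368.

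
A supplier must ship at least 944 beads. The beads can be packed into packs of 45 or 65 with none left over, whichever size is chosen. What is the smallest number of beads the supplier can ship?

The number of beads must be a common multiple of 45 and 65, so a multiple of their LCM.
45 = 3^2 × 5
65 = 5 × 13
LCM(45, 65) = 3^2 × 5 × 13 = 585.
Smallest multiple of 585 that is ≥ 944: ⌈944/585⌉ × 585 = 2 × 585 = 1170.

1170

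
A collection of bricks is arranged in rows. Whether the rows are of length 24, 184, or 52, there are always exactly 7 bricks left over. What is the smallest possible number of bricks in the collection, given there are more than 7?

7183

N − 7 must be a common multiple of 24, 184, and 52.
24 = 2^3 × 3
184 = 2^3 × 23
52 = 2^2 × 13
LCM(24, 184, 52) = 2^3 × 3 × 13 × 23 = 7176.
Smallest N > 7 is LCM + 7 = 7176 + 7 = 7183.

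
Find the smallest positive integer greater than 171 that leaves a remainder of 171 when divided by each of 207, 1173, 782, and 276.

14247

N − 171 must be a common multiple of 207, 1173, 782, and 276.
207 = 3^2 × 23
1173 = 3 × 17 × 23
782 = 2 × 17 × 23
276 = 2^2 × 3 × 23
LCM(207, 1173, 782, 276) = 2^2 × 3^2 × 17 × 23 = 14076.
Smallest N > 171 is LCM + 171 = 14076 + 171 = 14247.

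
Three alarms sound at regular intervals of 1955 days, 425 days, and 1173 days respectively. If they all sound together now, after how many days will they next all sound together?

29325 days

We need the least common multiple of the intervals.
1955 = 5 × 17 × 23
425 = 5^2 × 17
1173 = 3 × 17 × 23
LCM(1955, 425, 1173) = 3 × 5^2 × 17 × 23 = 29325.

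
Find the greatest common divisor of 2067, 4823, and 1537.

53

2067 = 3 × 13 × 53
4823 = 7 × 13 × 53
1537 = 29 × 53
gcd(2067, 4823, 1537) = 53.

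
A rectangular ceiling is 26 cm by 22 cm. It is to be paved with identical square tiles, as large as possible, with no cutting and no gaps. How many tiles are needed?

Tile side = gcd(26, 22).
26 = 2 × 13
22 = 2 × 11
gcd(26, 22) = 2.
Tiles: (26/2) × (22/2) = 13 × 11 = 143.

143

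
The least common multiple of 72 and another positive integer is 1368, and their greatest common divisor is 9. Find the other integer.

gcd × lcm = product of the two integers, so the other integer is (9 × 1368) / 72 = 171.

171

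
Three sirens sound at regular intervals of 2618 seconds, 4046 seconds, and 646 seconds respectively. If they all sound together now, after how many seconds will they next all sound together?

845614 seconds

They coincide at every common multiple of the periods; the first is the LCM.
2618 = 2 × 7 × 11 × 17
4046 = 2 × 7 × 17^2
646 = 2 × 17 × 19
LCM(2618, 4046, 646) = 2 × 7 × 11 × 17^2 × 19 = 845614.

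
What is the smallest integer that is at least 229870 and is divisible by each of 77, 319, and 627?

The integer must be a common multiple of 77, 319, and 627, so a multiple of their LCM.
77 = 7 × 11
319 = 11 × 29
627 = 3 × 11 × 19
LCM(77, 319, 627) = 3 × 7 × 11 × 19 × 29 = 127281.
Smallest multiple of 127281 that is ≥ 229870: ⌈229870/127281⌉ × 127281 = 2 × 127281 = 254562.

254562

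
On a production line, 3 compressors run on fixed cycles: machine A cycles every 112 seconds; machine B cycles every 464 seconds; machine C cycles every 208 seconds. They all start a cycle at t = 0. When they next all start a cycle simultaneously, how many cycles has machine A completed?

They are all back at their starting positions together after one LCM of the periods.
112 = 2^4 × 7
464 = 2^4 × 29
208 = 2^4 × 13
LCM(112, 464, 208) = 2^4 × 7 × 13 × 29 = 42224.
Cycles for period 112: 42224 / 112 = 377.

377 cycles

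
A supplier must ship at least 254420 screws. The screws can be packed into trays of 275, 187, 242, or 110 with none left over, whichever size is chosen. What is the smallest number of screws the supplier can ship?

308550

The number of screws must be a common multiple of 275, 187, 242, and 110, so a multiple of their LCM.
275 = 5^2 × 11
187 = 11 × 17
242 = 2 × 11^2
110 = 2 × 5 × 11
LCM(275, 187, 242, 110) = 2 × 5^2 × 11^2 × 17 = 102850.
Smallest multiple of 102850 that is ≥ 254420: ⌈254420/102850⌉ × 102850 = 3 × 102850 = 308550.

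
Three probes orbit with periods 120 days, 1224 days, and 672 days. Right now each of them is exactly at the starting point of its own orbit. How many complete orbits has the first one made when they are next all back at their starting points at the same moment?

The first common completion time is the LCM of the periods.
120 = 2^3 × 3 × 5
1224 = 2^3 × 3^2 × 17
672 = 2^5 × 3 × 7
LCM(120, 1224, 672) = 2^5 × 3^2 × 5 × 7 × 17 = 171360.
Orbits for period 120: 171360 / 120 = 1428.

1428 orbits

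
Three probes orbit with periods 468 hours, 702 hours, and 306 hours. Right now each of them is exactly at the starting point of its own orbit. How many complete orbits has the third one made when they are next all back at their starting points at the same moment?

78 orbits

All finish a whole number of cycles simultaneously at t = LCM of the periods.
468 = 2^2 × 3^2 × 13
702 = 2 × 3^3 × 13
306 = 2 × 3^2 × 17
LCM(468, 702, 306) = 2^2 × 3^3 × 13 × 17 = 23868.
Orbits for period 306: 23868 / 306 = 78.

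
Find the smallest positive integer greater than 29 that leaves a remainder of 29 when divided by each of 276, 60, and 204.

23489

N − 29 must be a common multiple of 276, 60, and 204.
276 = 2^2 × 3 × 23
60 = 2^2 × 3 × 5
204 = 2^2 × 3 × 17
LCM(276, 60, 204) = 2^2 × 3 × 5 × 17 × 23 = 23460.
Smallest N > 29 is LCM + 29 = 23460 + 29 = 23489.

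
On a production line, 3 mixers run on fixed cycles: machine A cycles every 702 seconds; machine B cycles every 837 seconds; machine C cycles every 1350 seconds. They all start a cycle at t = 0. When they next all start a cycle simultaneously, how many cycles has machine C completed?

All finish a whole number of cycles simultaneously at t = LCM of the periods.
702 = 2 × 3^3 × 13
837 = 3^3 × 31
1350 = 2 × 3^3 × 5^2
LCM(702, 837, 1350) = 2 × 3^3 × 5^2 × 13 × 31 = 544050.
Cycles for period 1350: 544050 / 1350 = 403.

403 cycles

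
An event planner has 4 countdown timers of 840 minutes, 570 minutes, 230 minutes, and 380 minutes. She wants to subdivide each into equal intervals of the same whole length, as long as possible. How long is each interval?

10 minutes

The interval must divide each timer length; the longest such is the gcd.
840 = 2^3 × 3 × 5 × 7
570 = 2 × 3 × 5 × 19
230 = 2 × 5 × 23
380 = 2^2 × 5 × 19
gcd(840, 570, 230, 380) = 2 × 5 = 10.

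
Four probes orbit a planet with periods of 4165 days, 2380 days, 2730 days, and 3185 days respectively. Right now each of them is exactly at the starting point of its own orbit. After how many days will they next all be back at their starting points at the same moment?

649740 days

We need the least common multiple of the intervals.
4165 = 5 × 7^2 × 17
2380 = 2^2 × 5 × 7 × 17
2730 = 2 × 3 × 5 × 7 × 13
3185 = 5 × 7^2 × 13
LCM(4165, 2380, 2730, 3185) = 2^2 × 3 × 5 × 7^2 × 13 × 17 = 649740.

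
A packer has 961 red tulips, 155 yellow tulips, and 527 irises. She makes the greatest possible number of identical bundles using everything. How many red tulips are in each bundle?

Number of bundles = gcd(961, 155, 527).
961 = 31^2
155 = 5 × 31
527 = 17 × 31
gcd(961, 155, 527) = 31.
red tulips per bundle = 961 / 31 = 31.

31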